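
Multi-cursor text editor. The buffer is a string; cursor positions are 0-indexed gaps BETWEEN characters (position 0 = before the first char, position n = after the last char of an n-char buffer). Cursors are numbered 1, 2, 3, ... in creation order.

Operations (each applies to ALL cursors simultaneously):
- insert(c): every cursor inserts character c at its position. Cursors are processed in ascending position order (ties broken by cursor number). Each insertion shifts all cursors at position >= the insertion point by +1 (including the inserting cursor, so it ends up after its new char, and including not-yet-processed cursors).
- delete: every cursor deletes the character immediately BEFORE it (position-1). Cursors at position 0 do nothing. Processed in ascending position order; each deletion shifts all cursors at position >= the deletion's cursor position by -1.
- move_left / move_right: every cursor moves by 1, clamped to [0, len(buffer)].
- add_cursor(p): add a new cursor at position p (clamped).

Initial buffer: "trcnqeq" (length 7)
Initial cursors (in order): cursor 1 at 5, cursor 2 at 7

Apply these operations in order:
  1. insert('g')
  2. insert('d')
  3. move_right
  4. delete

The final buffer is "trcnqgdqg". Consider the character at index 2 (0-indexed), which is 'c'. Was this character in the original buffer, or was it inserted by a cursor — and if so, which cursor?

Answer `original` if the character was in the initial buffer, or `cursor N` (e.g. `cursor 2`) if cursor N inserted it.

After op 1 (insert('g')): buffer="trcnqgeqg" (len 9), cursors c1@6 c2@9, authorship .....1..2
After op 2 (insert('d')): buffer="trcnqgdeqgd" (len 11), cursors c1@7 c2@11, authorship .....11..22
After op 3 (move_right): buffer="trcnqgdeqgd" (len 11), cursors c1@8 c2@11, authorship .....11..22
After op 4 (delete): buffer="trcnqgdqg" (len 9), cursors c1@7 c2@9, authorship .....11.2
Authorship (.=original, N=cursor N): . . . . . 1 1 . 2
Index 2: author = original

Answer: original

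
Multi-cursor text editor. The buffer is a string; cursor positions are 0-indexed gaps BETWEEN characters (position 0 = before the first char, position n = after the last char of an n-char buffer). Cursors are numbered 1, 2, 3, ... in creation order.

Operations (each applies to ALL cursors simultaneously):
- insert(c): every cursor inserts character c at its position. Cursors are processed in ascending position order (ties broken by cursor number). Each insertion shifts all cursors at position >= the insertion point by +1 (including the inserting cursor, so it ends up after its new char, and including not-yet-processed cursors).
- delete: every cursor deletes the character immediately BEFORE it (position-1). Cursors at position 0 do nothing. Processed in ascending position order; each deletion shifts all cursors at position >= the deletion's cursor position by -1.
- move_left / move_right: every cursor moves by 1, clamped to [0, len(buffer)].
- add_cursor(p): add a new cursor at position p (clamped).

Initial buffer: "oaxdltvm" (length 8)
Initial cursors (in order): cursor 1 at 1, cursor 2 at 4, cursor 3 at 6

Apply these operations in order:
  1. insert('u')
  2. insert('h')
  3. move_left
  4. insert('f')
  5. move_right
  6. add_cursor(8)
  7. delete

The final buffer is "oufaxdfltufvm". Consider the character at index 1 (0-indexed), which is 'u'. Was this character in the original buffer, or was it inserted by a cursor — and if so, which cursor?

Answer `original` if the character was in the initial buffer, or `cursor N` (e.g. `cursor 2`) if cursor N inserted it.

Answer: cursor 1

Derivation:
After op 1 (insert('u')): buffer="ouaxdultuvm" (len 11), cursors c1@2 c2@6 c3@9, authorship .1...2..3..
After op 2 (insert('h')): buffer="ouhaxduhltuhvm" (len 14), cursors c1@3 c2@8 c3@12, authorship .11...22..33..
After op 3 (move_left): buffer="ouhaxduhltuhvm" (len 14), cursors c1@2 c2@7 c3@11, authorship .11...22..33..
After op 4 (insert('f')): buffer="oufhaxdufhltufhvm" (len 17), cursors c1@3 c2@9 c3@14, authorship .111...222..333..
After op 5 (move_right): buffer="oufhaxdufhltufhvm" (len 17), cursors c1@4 c2@10 c3@15, authorship .111...222..333..
After op 6 (add_cursor(8)): buffer="oufhaxdufhltufhvm" (len 17), cursors c1@4 c4@8 c2@10 c3@15, authorship .111...222..333..
After op 7 (delete): buffer="oufaxdfltufvm" (len 13), cursors c1@3 c4@6 c2@7 c3@11, authorship .11...2..33..
Authorship (.=original, N=cursor N): . 1 1 . . . 2 . . 3 3 . .
Index 1: author = 1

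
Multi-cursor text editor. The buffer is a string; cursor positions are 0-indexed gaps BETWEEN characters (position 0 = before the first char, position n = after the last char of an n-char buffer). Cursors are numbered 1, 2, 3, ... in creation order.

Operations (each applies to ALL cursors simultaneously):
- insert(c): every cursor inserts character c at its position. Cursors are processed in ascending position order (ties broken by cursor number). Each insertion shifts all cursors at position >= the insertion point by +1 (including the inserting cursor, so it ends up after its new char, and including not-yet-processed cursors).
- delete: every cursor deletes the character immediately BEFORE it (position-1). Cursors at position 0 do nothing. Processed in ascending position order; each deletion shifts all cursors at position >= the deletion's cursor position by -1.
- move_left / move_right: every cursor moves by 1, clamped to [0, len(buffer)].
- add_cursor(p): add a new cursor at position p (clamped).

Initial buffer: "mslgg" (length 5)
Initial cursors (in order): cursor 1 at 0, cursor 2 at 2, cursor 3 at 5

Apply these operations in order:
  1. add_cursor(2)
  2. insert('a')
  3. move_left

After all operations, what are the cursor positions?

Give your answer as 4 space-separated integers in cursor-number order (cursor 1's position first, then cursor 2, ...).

After op 1 (add_cursor(2)): buffer="mslgg" (len 5), cursors c1@0 c2@2 c4@2 c3@5, authorship .....
After op 2 (insert('a')): buffer="amsaalgga" (len 9), cursors c1@1 c2@5 c4@5 c3@9, authorship 1..24...3
After op 3 (move_left): buffer="amsaalgga" (len 9), cursors c1@0 c2@4 c4@4 c3@8, authorship 1..24...3

Answer: 0 4 8 4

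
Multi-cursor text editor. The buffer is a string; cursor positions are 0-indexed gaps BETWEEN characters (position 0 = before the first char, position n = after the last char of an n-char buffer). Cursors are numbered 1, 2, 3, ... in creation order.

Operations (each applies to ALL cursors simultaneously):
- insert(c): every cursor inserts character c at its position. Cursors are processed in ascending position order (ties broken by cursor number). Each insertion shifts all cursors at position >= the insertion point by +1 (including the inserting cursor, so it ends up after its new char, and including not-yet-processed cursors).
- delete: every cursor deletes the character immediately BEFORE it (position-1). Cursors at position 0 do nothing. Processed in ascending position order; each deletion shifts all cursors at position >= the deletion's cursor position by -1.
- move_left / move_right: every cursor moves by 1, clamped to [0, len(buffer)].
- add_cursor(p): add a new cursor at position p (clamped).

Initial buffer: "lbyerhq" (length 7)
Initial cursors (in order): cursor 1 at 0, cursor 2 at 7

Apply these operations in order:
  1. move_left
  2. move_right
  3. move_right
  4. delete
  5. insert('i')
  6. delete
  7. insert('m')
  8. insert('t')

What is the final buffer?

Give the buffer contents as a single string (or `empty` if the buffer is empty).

Answer: lmtyerhmt

Derivation:
After op 1 (move_left): buffer="lbyerhq" (len 7), cursors c1@0 c2@6, authorship .......
After op 2 (move_right): buffer="lbyerhq" (len 7), cursors c1@1 c2@7, authorship .......
After op 3 (move_right): buffer="lbyerhq" (len 7), cursors c1@2 c2@7, authorship .......
After op 4 (delete): buffer="lyerh" (len 5), cursors c1@1 c2@5, authorship .....
After op 5 (insert('i')): buffer="liyerhi" (len 7), cursors c1@2 c2@7, authorship .1....2
After op 6 (delete): buffer="lyerh" (len 5), cursors c1@1 c2@5, authorship .....
After op 7 (insert('m')): buffer="lmyerhm" (len 7), cursors c1@2 c2@7, authorship .1....2
After op 8 (insert('t')): buffer="lmtyerhmt" (len 9), cursors c1@3 c2@9, authorship .11....22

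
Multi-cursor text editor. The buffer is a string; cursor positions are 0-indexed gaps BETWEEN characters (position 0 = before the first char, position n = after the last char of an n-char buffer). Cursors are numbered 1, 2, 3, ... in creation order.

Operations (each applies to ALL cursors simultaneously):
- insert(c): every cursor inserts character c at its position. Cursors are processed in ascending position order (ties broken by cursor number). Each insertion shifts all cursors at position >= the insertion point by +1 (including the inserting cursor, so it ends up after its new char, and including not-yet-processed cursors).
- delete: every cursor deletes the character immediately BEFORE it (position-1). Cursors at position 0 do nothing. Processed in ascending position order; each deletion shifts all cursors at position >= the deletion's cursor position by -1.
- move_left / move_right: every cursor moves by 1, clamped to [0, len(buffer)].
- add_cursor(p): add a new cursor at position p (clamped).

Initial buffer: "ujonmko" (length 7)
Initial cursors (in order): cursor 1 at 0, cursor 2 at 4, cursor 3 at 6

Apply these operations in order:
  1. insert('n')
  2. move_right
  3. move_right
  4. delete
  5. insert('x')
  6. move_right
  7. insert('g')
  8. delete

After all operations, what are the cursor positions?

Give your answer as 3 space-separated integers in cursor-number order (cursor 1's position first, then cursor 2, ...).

After op 1 (insert('n')): buffer="nujonnmkno" (len 10), cursors c1@1 c2@6 c3@9, authorship 1....2..3.
After op 2 (move_right): buffer="nujonnmkno" (len 10), cursors c1@2 c2@7 c3@10, authorship 1....2..3.
After op 3 (move_right): buffer="nujonnmkno" (len 10), cursors c1@3 c2@8 c3@10, authorship 1....2..3.
After op 4 (delete): buffer="nuonnmn" (len 7), cursors c1@2 c2@6 c3@7, authorship 1...2.3
After op 5 (insert('x')): buffer="nuxonnmxnx" (len 10), cursors c1@3 c2@8 c3@10, authorship 1.1..2.233
After op 6 (move_right): buffer="nuxonnmxnx" (len 10), cursors c1@4 c2@9 c3@10, authorship 1.1..2.233
After op 7 (insert('g')): buffer="nuxognnmxngxg" (len 13), cursors c1@5 c2@11 c3@13, authorship 1.1.1.2.23233
After op 8 (delete): buffer="nuxonnmxnx" (len 10), cursors c1@4 c2@9 c3@10, authorship 1.1..2.233

Answer: 4 9 10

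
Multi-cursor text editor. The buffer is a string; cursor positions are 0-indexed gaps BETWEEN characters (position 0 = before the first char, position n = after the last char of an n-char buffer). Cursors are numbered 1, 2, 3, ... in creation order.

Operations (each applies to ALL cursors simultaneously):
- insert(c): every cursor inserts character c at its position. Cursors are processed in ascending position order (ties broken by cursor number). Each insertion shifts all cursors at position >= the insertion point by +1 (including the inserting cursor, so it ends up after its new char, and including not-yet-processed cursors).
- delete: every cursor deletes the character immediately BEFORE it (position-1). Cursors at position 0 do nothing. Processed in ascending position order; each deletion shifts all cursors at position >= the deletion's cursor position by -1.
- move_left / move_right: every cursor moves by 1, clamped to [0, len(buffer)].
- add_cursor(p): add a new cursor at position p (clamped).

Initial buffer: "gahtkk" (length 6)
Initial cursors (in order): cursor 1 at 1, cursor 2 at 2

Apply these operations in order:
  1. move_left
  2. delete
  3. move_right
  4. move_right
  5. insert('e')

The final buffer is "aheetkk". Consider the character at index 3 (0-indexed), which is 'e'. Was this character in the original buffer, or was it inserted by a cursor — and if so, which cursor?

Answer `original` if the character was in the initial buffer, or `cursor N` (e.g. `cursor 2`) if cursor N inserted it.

After op 1 (move_left): buffer="gahtkk" (len 6), cursors c1@0 c2@1, authorship ......
After op 2 (delete): buffer="ahtkk" (len 5), cursors c1@0 c2@0, authorship .....
After op 3 (move_right): buffer="ahtkk" (len 5), cursors c1@1 c2@1, authorship .....
After op 4 (move_right): buffer="ahtkk" (len 5), cursors c1@2 c2@2, authorship .....
After op 5 (insert('e')): buffer="aheetkk" (len 7), cursors c1@4 c2@4, authorship ..12...
Authorship (.=original, N=cursor N): . . 1 2 . . .
Index 3: author = 2

Answer: cursor 2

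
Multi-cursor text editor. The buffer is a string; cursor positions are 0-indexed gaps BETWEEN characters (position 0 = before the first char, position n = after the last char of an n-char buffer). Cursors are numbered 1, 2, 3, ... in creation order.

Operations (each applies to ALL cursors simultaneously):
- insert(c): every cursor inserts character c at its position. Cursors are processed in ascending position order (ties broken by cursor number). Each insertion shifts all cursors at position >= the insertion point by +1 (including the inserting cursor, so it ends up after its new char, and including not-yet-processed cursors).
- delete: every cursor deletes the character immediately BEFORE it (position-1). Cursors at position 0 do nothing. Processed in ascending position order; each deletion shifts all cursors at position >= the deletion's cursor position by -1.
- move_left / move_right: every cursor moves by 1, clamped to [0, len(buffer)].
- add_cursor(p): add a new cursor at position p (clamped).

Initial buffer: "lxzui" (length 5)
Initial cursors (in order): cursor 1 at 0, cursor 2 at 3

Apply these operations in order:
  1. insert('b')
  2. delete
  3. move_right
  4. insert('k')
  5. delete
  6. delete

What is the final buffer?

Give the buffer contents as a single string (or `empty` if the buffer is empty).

After op 1 (insert('b')): buffer="blxzbui" (len 7), cursors c1@1 c2@5, authorship 1...2..
After op 2 (delete): buffer="lxzui" (len 5), cursors c1@0 c2@3, authorship .....
After op 3 (move_right): buffer="lxzui" (len 5), cursors c1@1 c2@4, authorship .....
After op 4 (insert('k')): buffer="lkxzuki" (len 7), cursors c1@2 c2@6, authorship .1...2.
After op 5 (delete): buffer="lxzui" (len 5), cursors c1@1 c2@4, authorship .....
After op 6 (delete): buffer="xzi" (len 3), cursors c1@0 c2@2, authorship ...

Answer: xzi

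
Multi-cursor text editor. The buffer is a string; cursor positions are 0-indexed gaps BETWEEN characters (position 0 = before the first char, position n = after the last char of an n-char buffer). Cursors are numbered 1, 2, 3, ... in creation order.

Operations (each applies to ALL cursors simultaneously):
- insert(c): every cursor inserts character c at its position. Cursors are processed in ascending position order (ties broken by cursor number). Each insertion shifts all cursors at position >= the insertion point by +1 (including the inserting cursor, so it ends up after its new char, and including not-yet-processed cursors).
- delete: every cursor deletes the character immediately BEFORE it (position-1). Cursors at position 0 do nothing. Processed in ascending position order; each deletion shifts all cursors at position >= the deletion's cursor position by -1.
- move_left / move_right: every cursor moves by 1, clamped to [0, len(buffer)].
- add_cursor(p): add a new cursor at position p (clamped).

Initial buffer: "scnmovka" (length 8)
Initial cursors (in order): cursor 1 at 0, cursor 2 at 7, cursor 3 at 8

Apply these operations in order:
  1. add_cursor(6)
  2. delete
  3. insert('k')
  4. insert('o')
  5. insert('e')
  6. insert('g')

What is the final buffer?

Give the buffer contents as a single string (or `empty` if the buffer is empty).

Answer: koegscnmokkkoooeeeggg

Derivation:
After op 1 (add_cursor(6)): buffer="scnmovka" (len 8), cursors c1@0 c4@6 c2@7 c3@8, authorship ........
After op 2 (delete): buffer="scnmo" (len 5), cursors c1@0 c2@5 c3@5 c4@5, authorship .....
After op 3 (insert('k')): buffer="kscnmokkk" (len 9), cursors c1@1 c2@9 c3@9 c4@9, authorship 1.....234
After op 4 (insert('o')): buffer="koscnmokkkooo" (len 13), cursors c1@2 c2@13 c3@13 c4@13, authorship 11.....234234
After op 5 (insert('e')): buffer="koescnmokkkoooeee" (len 17), cursors c1@3 c2@17 c3@17 c4@17, authorship 111.....234234234
After op 6 (insert('g')): buffer="koegscnmokkkoooeeeggg" (len 21), cursors c1@4 c2@21 c3@21 c4@21, authorship 1111.....234234234234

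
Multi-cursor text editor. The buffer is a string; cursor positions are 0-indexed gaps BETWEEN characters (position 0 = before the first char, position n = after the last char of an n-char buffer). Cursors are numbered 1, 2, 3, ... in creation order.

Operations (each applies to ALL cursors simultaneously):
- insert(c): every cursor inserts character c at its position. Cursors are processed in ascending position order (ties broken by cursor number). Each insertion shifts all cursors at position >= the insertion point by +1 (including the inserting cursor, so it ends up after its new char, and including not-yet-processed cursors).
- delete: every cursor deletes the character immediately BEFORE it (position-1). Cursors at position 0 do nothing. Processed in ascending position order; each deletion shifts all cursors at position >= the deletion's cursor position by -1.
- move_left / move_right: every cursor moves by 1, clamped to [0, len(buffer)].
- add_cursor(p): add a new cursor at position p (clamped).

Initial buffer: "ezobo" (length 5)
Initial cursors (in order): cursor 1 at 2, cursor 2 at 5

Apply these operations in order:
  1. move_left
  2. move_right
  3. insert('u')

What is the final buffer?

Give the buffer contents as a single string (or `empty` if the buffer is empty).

Answer: ezuobou

Derivation:
After op 1 (move_left): buffer="ezobo" (len 5), cursors c1@1 c2@4, authorship .....
After op 2 (move_right): buffer="ezobo" (len 5), cursors c1@2 c2@5, authorship .....
After op 3 (insert('u')): buffer="ezuobou" (len 7), cursors c1@3 c2@7, authorship ..1...2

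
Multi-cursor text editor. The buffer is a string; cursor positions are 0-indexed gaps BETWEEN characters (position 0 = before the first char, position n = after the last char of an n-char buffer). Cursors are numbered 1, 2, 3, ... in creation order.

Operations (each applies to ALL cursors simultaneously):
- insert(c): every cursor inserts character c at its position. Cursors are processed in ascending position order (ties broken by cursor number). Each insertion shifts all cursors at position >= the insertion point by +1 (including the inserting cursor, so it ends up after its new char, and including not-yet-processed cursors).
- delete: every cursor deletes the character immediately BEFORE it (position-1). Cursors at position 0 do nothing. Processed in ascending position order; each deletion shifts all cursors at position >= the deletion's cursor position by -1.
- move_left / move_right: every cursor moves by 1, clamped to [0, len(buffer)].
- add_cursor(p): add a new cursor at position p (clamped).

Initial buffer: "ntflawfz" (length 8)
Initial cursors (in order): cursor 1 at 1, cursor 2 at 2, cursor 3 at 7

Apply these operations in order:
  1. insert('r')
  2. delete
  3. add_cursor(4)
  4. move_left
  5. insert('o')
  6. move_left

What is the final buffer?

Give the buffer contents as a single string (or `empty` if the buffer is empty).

After op 1 (insert('r')): buffer="nrtrflawfrz" (len 11), cursors c1@2 c2@4 c3@10, authorship .1.2.....3.
After op 2 (delete): buffer="ntflawfz" (len 8), cursors c1@1 c2@2 c3@7, authorship ........
After op 3 (add_cursor(4)): buffer="ntflawfz" (len 8), cursors c1@1 c2@2 c4@4 c3@7, authorship ........
After op 4 (move_left): buffer="ntflawfz" (len 8), cursors c1@0 c2@1 c4@3 c3@6, authorship ........
After op 5 (insert('o')): buffer="onotfolawofz" (len 12), cursors c1@1 c2@3 c4@6 c3@10, authorship 1.2..4...3..
After op 6 (move_left): buffer="onotfolawofz" (len 12), cursors c1@0 c2@2 c4@5 c3@9, authorship 1.2..4...3..

Answer: onotfolawofz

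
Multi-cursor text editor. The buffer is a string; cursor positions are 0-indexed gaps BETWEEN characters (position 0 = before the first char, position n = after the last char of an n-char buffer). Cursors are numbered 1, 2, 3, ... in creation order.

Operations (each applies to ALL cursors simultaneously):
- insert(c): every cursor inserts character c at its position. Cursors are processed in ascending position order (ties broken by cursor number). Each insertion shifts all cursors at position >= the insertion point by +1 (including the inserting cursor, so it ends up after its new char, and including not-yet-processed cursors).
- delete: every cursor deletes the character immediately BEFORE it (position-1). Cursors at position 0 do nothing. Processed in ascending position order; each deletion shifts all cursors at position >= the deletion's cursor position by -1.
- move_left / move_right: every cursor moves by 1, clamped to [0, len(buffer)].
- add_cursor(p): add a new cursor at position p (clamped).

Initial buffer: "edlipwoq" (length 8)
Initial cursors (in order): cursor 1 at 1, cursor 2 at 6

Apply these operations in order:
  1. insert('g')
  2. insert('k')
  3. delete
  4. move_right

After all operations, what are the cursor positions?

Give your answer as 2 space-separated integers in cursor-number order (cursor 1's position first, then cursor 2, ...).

Answer: 3 9

Derivation:
After op 1 (insert('g')): buffer="egdlipwgoq" (len 10), cursors c1@2 c2@8, authorship .1.....2..
After op 2 (insert('k')): buffer="egkdlipwgkoq" (len 12), cursors c1@3 c2@10, authorship .11.....22..
After op 3 (delete): buffer="egdlipwgoq" (len 10), cursors c1@2 c2@8, authorship .1.....2..
After op 4 (move_right): buffer="egdlipwgoq" (len 10), cursors c1@3 c2@9, authorship .1.....2..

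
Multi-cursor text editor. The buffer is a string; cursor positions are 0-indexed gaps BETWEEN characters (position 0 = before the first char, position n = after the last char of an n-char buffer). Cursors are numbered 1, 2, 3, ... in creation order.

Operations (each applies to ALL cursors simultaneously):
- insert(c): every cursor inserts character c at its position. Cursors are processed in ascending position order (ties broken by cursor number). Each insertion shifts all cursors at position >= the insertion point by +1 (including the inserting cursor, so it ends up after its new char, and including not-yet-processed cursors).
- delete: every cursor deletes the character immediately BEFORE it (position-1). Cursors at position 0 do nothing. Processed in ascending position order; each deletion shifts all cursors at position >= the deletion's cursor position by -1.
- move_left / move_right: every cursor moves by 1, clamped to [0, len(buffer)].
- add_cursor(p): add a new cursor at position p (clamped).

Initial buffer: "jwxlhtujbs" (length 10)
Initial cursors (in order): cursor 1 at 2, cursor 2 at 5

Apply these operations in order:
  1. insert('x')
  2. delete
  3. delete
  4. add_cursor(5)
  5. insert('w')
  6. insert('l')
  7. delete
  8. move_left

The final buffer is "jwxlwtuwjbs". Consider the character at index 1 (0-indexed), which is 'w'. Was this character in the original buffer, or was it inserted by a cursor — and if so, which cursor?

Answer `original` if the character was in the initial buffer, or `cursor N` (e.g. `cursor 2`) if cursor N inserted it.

Answer: cursor 1

Derivation:
After op 1 (insert('x')): buffer="jwxxlhxtujbs" (len 12), cursors c1@3 c2@7, authorship ..1...2.....
After op 2 (delete): buffer="jwxlhtujbs" (len 10), cursors c1@2 c2@5, authorship ..........
After op 3 (delete): buffer="jxltujbs" (len 8), cursors c1@1 c2@3, authorship ........
After op 4 (add_cursor(5)): buffer="jxltujbs" (len 8), cursors c1@1 c2@3 c3@5, authorship ........
After op 5 (insert('w')): buffer="jwxlwtuwjbs" (len 11), cursors c1@2 c2@5 c3@8, authorship .1..2..3...
After op 6 (insert('l')): buffer="jwlxlwltuwljbs" (len 14), cursors c1@3 c2@7 c3@11, authorship .11..22..33...
After op 7 (delete): buffer="jwxlwtuwjbs" (len 11), cursors c1@2 c2@5 c3@8, authorship .1..2..3...
After op 8 (move_left): buffer="jwxlwtuwjbs" (len 11), cursors c1@1 c2@4 c3@7, authorship .1..2..3...
Authorship (.=original, N=cursor N): . 1 . . 2 . . 3 . . .
Index 1: author = 1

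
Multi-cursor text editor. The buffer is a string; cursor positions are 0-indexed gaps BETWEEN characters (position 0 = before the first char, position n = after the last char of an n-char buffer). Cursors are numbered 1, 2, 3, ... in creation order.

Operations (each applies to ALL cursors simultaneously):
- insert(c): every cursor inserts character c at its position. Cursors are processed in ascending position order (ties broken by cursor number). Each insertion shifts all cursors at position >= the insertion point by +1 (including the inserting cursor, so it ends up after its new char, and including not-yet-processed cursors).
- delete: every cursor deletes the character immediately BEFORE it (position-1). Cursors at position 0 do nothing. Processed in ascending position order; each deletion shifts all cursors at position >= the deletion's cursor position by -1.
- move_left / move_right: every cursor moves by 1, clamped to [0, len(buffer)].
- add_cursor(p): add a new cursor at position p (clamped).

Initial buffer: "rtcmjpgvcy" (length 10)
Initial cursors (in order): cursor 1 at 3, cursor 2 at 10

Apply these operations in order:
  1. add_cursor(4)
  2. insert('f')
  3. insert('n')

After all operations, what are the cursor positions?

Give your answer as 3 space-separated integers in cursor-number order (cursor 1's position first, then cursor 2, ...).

Answer: 5 16 8

Derivation:
After op 1 (add_cursor(4)): buffer="rtcmjpgvcy" (len 10), cursors c1@3 c3@4 c2@10, authorship ..........
After op 2 (insert('f')): buffer="rtcfmfjpgvcyf" (len 13), cursors c1@4 c3@6 c2@13, authorship ...1.3......2
After op 3 (insert('n')): buffer="rtcfnmfnjpgvcyfn" (len 16), cursors c1@5 c3@8 c2@16, authorship ...11.33......22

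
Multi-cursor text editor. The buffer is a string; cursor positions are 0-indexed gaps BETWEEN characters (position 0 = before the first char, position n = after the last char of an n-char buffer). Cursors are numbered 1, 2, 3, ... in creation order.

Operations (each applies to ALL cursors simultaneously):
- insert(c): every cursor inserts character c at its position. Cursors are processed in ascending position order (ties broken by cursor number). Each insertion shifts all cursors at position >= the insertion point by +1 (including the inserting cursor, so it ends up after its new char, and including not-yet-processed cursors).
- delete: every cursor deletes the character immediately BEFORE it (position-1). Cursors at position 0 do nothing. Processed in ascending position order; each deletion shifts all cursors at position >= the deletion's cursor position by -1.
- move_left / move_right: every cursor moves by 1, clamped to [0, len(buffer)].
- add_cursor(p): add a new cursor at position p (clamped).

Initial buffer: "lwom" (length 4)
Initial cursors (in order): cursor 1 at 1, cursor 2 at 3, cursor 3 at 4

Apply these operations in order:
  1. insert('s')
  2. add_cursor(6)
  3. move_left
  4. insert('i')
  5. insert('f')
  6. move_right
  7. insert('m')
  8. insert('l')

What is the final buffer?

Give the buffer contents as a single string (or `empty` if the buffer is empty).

Answer: lifsmlwoifsmlifmmlifsml

Derivation:
After op 1 (insert('s')): buffer="lswosms" (len 7), cursors c1@2 c2@5 c3@7, authorship .1..2.3
After op 2 (add_cursor(6)): buffer="lswosms" (len 7), cursors c1@2 c2@5 c4@6 c3@7, authorship .1..2.3
After op 3 (move_left): buffer="lswosms" (len 7), cursors c1@1 c2@4 c4@5 c3@6, authorship .1..2.3
After op 4 (insert('i')): buffer="liswoisimis" (len 11), cursors c1@2 c2@6 c4@8 c3@10, authorship .11..224.33
After op 5 (insert('f')): buffer="lifswoifsifmifs" (len 15), cursors c1@3 c2@8 c4@11 c3@14, authorship .111..22244.333
After op 6 (move_right): buffer="lifswoifsifmifs" (len 15), cursors c1@4 c2@9 c4@12 c3@15, authorship .111..22244.333
After op 7 (insert('m')): buffer="lifsmwoifsmifmmifsm" (len 19), cursors c1@5 c2@11 c4@15 c3@19, authorship .1111..222244.43333
After op 8 (insert('l')): buffer="lifsmlwoifsmlifmmlifsml" (len 23), cursors c1@6 c2@13 c4@18 c3@23, authorship .11111..2222244.4433333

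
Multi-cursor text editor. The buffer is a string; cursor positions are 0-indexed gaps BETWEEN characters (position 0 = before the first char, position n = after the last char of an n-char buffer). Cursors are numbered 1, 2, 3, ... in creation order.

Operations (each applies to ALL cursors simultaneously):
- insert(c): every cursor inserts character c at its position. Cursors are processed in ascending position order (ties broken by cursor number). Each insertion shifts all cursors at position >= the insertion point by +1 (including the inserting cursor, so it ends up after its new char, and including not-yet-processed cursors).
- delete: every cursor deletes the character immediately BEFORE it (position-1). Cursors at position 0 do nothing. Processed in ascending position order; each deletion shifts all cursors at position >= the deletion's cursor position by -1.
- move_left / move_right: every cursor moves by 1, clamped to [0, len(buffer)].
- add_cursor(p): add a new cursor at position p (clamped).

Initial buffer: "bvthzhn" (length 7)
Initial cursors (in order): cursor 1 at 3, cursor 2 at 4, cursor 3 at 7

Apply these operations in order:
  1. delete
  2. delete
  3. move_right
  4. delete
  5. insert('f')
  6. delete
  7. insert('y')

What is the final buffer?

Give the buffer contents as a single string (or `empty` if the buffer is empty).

After op 1 (delete): buffer="bvzh" (len 4), cursors c1@2 c2@2 c3@4, authorship ....
After op 2 (delete): buffer="z" (len 1), cursors c1@0 c2@0 c3@1, authorship .
After op 3 (move_right): buffer="z" (len 1), cursors c1@1 c2@1 c3@1, authorship .
After op 4 (delete): buffer="" (len 0), cursors c1@0 c2@0 c3@0, authorship 
After op 5 (insert('f')): buffer="fff" (len 3), cursors c1@3 c2@3 c3@3, authorship 123
After op 6 (delete): buffer="" (len 0), cursors c1@0 c2@0 c3@0, authorship 
After op 7 (insert('y')): buffer="yyy" (len 3), cursors c1@3 c2@3 c3@3, authorship 123

Answer: yyy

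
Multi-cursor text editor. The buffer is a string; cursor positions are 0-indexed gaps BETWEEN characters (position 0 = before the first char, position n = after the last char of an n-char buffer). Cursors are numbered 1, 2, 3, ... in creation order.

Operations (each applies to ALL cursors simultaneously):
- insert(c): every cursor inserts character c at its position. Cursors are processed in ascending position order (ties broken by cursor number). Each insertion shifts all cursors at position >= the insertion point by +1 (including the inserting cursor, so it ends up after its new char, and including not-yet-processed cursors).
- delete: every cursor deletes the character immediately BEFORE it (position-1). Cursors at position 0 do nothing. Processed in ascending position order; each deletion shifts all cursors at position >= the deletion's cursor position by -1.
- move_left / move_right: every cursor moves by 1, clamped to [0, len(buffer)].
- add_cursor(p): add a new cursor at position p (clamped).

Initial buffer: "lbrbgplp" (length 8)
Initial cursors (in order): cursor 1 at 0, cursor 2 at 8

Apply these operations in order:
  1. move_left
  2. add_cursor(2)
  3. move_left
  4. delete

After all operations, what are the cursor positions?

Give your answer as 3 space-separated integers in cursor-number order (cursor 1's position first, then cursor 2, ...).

After op 1 (move_left): buffer="lbrbgplp" (len 8), cursors c1@0 c2@7, authorship ........
After op 2 (add_cursor(2)): buffer="lbrbgplp" (len 8), cursors c1@0 c3@2 c2@7, authorship ........
After op 3 (move_left): buffer="lbrbgplp" (len 8), cursors c1@0 c3@1 c2@6, authorship ........
After op 4 (delete): buffer="brbglp" (len 6), cursors c1@0 c3@0 c2@4, authorship ......

Answer: 0 4 0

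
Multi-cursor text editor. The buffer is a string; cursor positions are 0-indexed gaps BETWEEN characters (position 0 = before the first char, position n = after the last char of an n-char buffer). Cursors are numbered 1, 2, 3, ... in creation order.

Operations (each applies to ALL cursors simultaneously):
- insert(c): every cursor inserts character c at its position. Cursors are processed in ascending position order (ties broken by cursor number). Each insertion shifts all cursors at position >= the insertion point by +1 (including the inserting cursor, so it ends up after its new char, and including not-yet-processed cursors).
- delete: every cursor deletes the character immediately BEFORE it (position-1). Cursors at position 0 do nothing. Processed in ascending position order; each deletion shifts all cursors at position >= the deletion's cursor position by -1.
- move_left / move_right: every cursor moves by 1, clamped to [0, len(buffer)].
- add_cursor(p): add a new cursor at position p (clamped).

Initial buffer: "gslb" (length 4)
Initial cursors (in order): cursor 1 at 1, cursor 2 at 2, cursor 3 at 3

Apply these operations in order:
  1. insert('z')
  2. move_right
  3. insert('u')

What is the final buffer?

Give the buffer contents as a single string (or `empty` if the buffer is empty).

After op 1 (insert('z')): buffer="gzszlzb" (len 7), cursors c1@2 c2@4 c3@6, authorship .1.2.3.
After op 2 (move_right): buffer="gzszlzb" (len 7), cursors c1@3 c2@5 c3@7, authorship .1.2.3.
After op 3 (insert('u')): buffer="gzsuzluzbu" (len 10), cursors c1@4 c2@7 c3@10, authorship .1.12.23.3

Answer: gzsuzluzbu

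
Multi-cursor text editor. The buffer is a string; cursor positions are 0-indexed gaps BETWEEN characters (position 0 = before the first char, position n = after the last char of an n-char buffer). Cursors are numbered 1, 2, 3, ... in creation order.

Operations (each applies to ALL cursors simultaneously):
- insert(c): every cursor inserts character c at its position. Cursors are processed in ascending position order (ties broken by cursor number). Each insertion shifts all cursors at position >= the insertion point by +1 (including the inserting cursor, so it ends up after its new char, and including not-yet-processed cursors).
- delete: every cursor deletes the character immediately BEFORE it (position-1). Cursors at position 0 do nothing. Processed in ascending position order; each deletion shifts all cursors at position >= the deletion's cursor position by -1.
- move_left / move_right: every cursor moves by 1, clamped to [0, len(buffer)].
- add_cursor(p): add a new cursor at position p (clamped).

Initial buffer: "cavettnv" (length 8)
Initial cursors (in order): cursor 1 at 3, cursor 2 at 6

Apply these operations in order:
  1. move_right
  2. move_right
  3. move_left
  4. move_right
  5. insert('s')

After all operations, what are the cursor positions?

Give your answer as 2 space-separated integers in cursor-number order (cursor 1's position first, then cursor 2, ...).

Answer: 6 10

Derivation:
After op 1 (move_right): buffer="cavettnv" (len 8), cursors c1@4 c2@7, authorship ........
After op 2 (move_right): buffer="cavettnv" (len 8), cursors c1@5 c2@8, authorship ........
After op 3 (move_left): buffer="cavettnv" (len 8), cursors c1@4 c2@7, authorship ........
After op 4 (move_right): buffer="cavettnv" (len 8), cursors c1@5 c2@8, authorship ........
After op 5 (insert('s')): buffer="cavetstnvs" (len 10), cursors c1@6 c2@10, authorship .....1...2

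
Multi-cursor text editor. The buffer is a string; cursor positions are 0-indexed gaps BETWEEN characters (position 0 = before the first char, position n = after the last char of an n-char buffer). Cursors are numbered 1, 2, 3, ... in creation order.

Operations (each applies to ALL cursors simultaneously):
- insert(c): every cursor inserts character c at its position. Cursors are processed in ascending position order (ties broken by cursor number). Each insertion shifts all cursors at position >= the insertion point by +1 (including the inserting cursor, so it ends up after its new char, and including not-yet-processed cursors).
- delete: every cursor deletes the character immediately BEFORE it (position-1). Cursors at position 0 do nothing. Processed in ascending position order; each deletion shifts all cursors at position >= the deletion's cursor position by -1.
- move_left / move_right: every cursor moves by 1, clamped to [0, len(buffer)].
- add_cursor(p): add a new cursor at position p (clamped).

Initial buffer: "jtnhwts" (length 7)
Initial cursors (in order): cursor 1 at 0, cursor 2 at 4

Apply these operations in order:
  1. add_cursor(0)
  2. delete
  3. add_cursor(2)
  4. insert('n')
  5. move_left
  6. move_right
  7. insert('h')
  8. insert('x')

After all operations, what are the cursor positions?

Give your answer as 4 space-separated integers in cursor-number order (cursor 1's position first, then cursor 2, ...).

After op 1 (add_cursor(0)): buffer="jtnhwts" (len 7), cursors c1@0 c3@0 c2@4, authorship .......
After op 2 (delete): buffer="jtnwts" (len 6), cursors c1@0 c3@0 c2@3, authorship ......
After op 3 (add_cursor(2)): buffer="jtnwts" (len 6), cursors c1@0 c3@0 c4@2 c2@3, authorship ......
After op 4 (insert('n')): buffer="nnjtnnnwts" (len 10), cursors c1@2 c3@2 c4@5 c2@7, authorship 13..4.2...
After op 5 (move_left): buffer="nnjtnnnwts" (len 10), cursors c1@1 c3@1 c4@4 c2@6, authorship 13..4.2...
After op 6 (move_right): buffer="nnjtnnnwts" (len 10), cursors c1@2 c3@2 c4@5 c2@7, authorship 13..4.2...
After op 7 (insert('h')): buffer="nnhhjtnhnnhwts" (len 14), cursors c1@4 c3@4 c4@8 c2@11, authorship 1313..44.22...
After op 8 (insert('x')): buffer="nnhhxxjtnhxnnhxwts" (len 18), cursors c1@6 c3@6 c4@11 c2@15, authorship 131313..444.222...

Answer: 6 15 6 11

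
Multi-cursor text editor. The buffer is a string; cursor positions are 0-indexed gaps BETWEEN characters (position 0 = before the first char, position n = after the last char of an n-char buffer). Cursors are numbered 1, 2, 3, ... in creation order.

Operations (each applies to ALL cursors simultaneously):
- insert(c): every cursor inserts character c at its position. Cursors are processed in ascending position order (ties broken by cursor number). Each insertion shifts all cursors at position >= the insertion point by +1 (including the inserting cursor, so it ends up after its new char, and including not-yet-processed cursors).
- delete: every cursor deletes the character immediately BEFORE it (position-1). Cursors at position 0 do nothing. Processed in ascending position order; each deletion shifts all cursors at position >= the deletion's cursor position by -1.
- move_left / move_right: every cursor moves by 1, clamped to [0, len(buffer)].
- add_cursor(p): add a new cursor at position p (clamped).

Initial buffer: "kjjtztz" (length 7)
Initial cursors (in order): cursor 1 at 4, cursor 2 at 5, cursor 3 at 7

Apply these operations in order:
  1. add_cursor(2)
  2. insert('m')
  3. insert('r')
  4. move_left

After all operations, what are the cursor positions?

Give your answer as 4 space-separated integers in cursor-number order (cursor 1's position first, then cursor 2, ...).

After op 1 (add_cursor(2)): buffer="kjjtztz" (len 7), cursors c4@2 c1@4 c2@5 c3@7, authorship .......
After op 2 (insert('m')): buffer="kjmjtmzmtzm" (len 11), cursors c4@3 c1@6 c2@8 c3@11, authorship ..4..1.2..3
After op 3 (insert('r')): buffer="kjmrjtmrzmrtzmr" (len 15), cursors c4@4 c1@8 c2@11 c3@15, authorship ..44..11.22..33
After op 4 (move_left): buffer="kjmrjtmrzmrtzmr" (len 15), cursors c4@3 c1@7 c2@10 c3@14, authorship ..44..11.22..33

Answer: 7 10 14 3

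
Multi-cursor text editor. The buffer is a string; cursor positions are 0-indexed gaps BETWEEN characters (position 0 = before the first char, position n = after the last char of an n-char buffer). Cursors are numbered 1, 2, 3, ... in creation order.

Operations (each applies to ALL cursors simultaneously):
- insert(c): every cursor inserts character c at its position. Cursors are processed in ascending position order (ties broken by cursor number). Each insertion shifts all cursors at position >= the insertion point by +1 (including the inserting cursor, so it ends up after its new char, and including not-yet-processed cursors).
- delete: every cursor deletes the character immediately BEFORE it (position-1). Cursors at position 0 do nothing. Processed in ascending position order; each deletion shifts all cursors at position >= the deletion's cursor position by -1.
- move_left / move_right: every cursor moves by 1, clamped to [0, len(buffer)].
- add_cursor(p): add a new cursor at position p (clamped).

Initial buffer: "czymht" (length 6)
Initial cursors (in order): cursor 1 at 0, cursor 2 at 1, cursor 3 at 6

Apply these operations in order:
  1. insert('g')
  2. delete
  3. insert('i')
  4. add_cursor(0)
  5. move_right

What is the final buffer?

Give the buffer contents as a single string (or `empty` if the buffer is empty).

Answer: icizymhti

Derivation:
After op 1 (insert('g')): buffer="gcgzymhtg" (len 9), cursors c1@1 c2@3 c3@9, authorship 1.2.....3
After op 2 (delete): buffer="czymht" (len 6), cursors c1@0 c2@1 c3@6, authorship ......
After op 3 (insert('i')): buffer="icizymhti" (len 9), cursors c1@1 c2@3 c3@9, authorship 1.2.....3
After op 4 (add_cursor(0)): buffer="icizymhti" (len 9), cursors c4@0 c1@1 c2@3 c3@9, authorship 1.2.....3
After op 5 (move_right): buffer="icizymhti" (len 9), cursors c4@1 c1@2 c2@4 c3@9, authorship 1.2.....3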